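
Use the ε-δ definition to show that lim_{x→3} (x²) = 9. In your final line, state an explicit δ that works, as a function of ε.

Suppose ε > 0. We seek δ > 0 with 0 < |x − 3| < δ ⇒ |x² − 9| < ε.
Factor: x² − 9 = (x − 3)(x + 3), so |x² − 9| = |x − 3|·|x + 3|.
Restrict δ ≤ 1. Then |x − 3| < 1 gives |x| < 4, so by the triangle inequality |x + 3| ≤ 4 + 3 = 7.
Hence |x² − 9| ≤ 7|x − 3|, which is < ε once |x − 3| < ε/7.
Take δ = min(1, ε/7). If 0 < |x − 3| < δ then both bounds hold and |x² − 9| ≤ 7|x − 3| < 7·(ε/7) = ε.

δ = min(1, ε/7)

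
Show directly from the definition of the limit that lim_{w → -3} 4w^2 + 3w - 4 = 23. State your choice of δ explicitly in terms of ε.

δ = min(2, ε/29)

Let ε > 0 be given. We want δ > 0 such that 0 < |w + 3| < δ implies |(4w^2 + 3w - 4) − 23| < ε.
(4w^2 + 3w - 4) − 23 = 4w^2 + 3w - 27 = (w + 3)(4w - 9).
So |(4w^2 + 3w - 4) − 23| = |w + 3|·|4w - 9|.
Require δ ≤ 2. Then |w + 3| < 2 gives |w| < 5, and by the triangle inequality |4w - 9| ≤ 4·5 + 9 = 29.
Hence |(4w^2 + 3w - 4) − 23| ≤ 29|w + 3| < ε provided |w + 3| < ε/29.
Take δ = min(2, ε/29). Then 0 < |w + 3| < δ gives both |w + 3| < 2 and |w + 3| < ε/29, so |(4w^2 + 3w - 4) − 23| < ε.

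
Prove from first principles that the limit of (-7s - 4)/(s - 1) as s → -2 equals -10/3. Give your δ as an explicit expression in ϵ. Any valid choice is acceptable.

Let ϵ > 0. We want δ > 0 with 0 < |s + 2| < δ ⇒ |(-7s - 4)/(s - 1) + 10/3| < ϵ.
Combining over a common denominator, (-7s - 4)/(s - 1) + 10/3 = [(-7s - 4)·(-3) − 10·(s - 1)] / [(-3)·(s - 1)] = 11(s + 2) / ((-3)(s - 1)).
So |(-7s - 4)/(s - 1) + 10/3| = 11|s + 2| / (3·|s − 1|).
Require δ ≤ 3/2, so |s − 1| ≥ |-3| − |s + 2| > 3 − 3/2 = 3/2.
Hence |(-7s - 4)/(s - 1) + 10/3| < 11|s + 2|/(3·(3/2)) = (22/9)|s + 2|, which is < ϵ once |s + 2| < (9/22)ϵ.
Take δ = min(3/2, (9/22)ϵ). Then 0 < |s + 2| < δ forces both bounds, so |(-7s - 4)/(s - 1) + 10/3| < ϵ.

δ = min(3/2, (9/22)ϵ)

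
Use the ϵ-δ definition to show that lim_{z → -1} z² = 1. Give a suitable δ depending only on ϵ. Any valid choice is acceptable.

δ = min(2, ϵ/4)

Suppose ϵ > 0. We seek δ > 0 with 0 < |z + 1| < δ ⇒ |z² − 1| < ϵ.
Factor: z² − 1 = (z + 1)(z - 1), so |z² − 1| = |z + 1|·|z - 1|.
Restrict δ ≤ 2. Then |z + 1| < 2 gives |z| < 3, so by the triangle inequality |z - 1| ≤ 3 + 1 = 4.
Hence |z² − 1| ≤ 4|z + 1|, which is < ϵ once |z + 1| < ϵ/4.
Take δ = min(2, ϵ/4). If 0 < |z + 1| < δ then both bounds hold and |z² − 1| ≤ 4|z + 1| < 4·(ϵ/4) = ϵ.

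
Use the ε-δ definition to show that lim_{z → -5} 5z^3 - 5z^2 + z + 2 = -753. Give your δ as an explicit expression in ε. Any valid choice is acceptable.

Suppose ε > 0. We want δ > 0 such that 0 < |z + 5| < δ implies |(5z^3 - 5z^2 + z + 2) + 753| < ε.
(5z^3 - 5z^2 + z + 2) + 753 = 5z^3 - 5z^2 + z + 755 = (z + 5)(5z^2 - 30z + 151).
So |(5z^3 - 5z^2 + z + 2) + 753| = |z + 5|·|5z^2 - 30z + 151|.
Require δ ≤ 1. Then |z + 5| < 1 gives |z| < 6, and by the triangle inequality |5z^2 - 30z + 151| ≤ 5·6^2 + 30·6 + 151 = 511.
Hence |(5z^3 - 5z^2 + z + 2) + 753| ≤ 511|z + 5| < ε provided |z + 5| < ε/511.
Choosing δ = min(1, ε/511) ensures both conditions, hence |(5z^3 - 5z^2 + z + 2) + 753| < ε.

δ = min(1, ε/511)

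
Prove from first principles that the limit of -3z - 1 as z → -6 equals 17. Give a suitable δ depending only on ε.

Suppose ε > 0. We need δ > 0 so that 0 < |z + 6| < δ implies |(-3z - 1) − 17| < ε.
|(-3z - 1) − 17| = |-3z - 18| = 3|z + 6|.
So 3|z + 6| < ε exactly when |z + 6| < ε/3.
Take δ = ε/3. If 0 < |z + 6| < δ then |(-3z - 1) − 17| = 3|z + 6| < 3·(ε/3) = ε.

δ = ε/3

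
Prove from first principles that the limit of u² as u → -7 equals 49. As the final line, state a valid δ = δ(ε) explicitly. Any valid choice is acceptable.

Suppose ε > 0. We seek δ > 0 with 0 < |u + 7| < δ ⇒ |u² − 49| < ε.
Factor: u² − 49 = (u + 7)(u - 7), so |u² − 49| = |u + 7|·|u - 7|.
Impose δ ≤ 2 so that |u| < 9; then |u - 7| ≤ 16.
Hence |u² − 49| ≤ 16|u + 7|, which is < ε once |u + 7| < ε/16.
Take δ = min(2, ε/16). If 0 < |u + 7| < δ then both bounds hold and |u² − 49| ≤ 16|u + 7| < 16·(ε/16) = ε.

δ = min(2, ε/16)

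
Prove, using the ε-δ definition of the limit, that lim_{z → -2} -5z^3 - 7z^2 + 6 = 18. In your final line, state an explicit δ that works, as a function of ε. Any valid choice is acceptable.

Fix ε > 0. We want δ > 0 such that 0 < |z + 2| < δ implies |(-5z^3 - 7z^2 + 6) − 18| < ε.
(-5z^3 - 7z^2 + 6) − 18 = -5z^3 - 7z^2 - 12 = (z + 2)(-5z^2 + 3z - 6).
So |(-5z^3 - 7z^2 + 6) − 18| = |z + 2|·|-5z^2 + 3z - 6|.
Assume first that |z + 2| < 1, so |z| < 3. Then |-5z^2 + 3z - 6| ≤ 5·3^2 + 3·3 + 6 = 60.
Hence |(-5z^3 - 7z^2 + 6) − 18| ≤ 60|z + 2| < ε provided |z + 2| < ε/60.
Take δ = min(1, ε/60). Then 0 < |z + 2| < δ gives both |z + 2| < 1 and |z + 2| < ε/60, so |(-5z^3 - 7z^2 + 6) − 18| < ε.

δ = min(1, ε/60)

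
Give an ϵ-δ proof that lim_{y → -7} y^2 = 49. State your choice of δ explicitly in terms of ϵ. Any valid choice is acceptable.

Fix ϵ > 0. We seek δ > 0 with 0 < |y + 7| < δ ⇒ |y^2 − 49| < ϵ.
Factor: y^2 − 49 = (y + 7)(y - 7), so |y^2 − 49| = |y + 7|·|y - 7|.
Restrict δ ≤ 1. Then |y + 7| < 1 gives |y| < 8, so by the triangle inequality |y - 7| ≤ 8 + 7 = 15.
Hence |y^2 − 49| ≤ 15|y + 7|, which is < ϵ once |y + 7| < ϵ/15.
Take δ = min(1, ϵ/15). If 0 < |y + 7| < δ then both bounds hold and |y^2 − 49| ≤ 15|y + 7| < 15·(ϵ/15) = ϵ.

δ = min(1, ϵ/15)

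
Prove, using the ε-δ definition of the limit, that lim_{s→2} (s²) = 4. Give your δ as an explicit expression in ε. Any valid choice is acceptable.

δ = min(1, ε/5)

Let ε > 0 be given. We seek δ > 0 with 0 < |s − 2| < δ ⇒ |s² − 4| < ε.
Factor: s² − 4 = (s − 2)(s + 2), so |s² − 4| = |s − 2|·|s + 2|.
Restrict δ ≤ 1. Then |s − 2| < 1 gives |s| < 3, so by the triangle inequality |s + 2| ≤ 3 + 2 = 5.
Hence |s² − 4| ≤ 5|s − 2|, which is < ε once |s − 2| < ε/5.
Take δ = min(1, ε/5). If 0 < |s − 2| < δ then both bounds hold and |s² − 4| ≤ 5|s − 2| < 5·(ε/5) = ε.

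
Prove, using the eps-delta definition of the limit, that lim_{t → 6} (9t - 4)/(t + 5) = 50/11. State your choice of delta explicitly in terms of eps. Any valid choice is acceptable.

Suppose eps > 0. We want delta > 0 with 0 < |t − 6| < delta ⇒ |(9t - 4)/(t + 5) − (50/11)| < eps.
Combining over a common denominator, (9t - 4)/(t + 5) − (50/11) = [(9t - 4)·11 − 50·(t + 5)] / [11·(t + 5)] = 49(t − 6) / (11(t + 5)).
So |(9t - 4)/(t + 5) − (50/11)| = 49|t − 6| / (11·|t + 5|).
Require delta ≤ 11/2, so |t + 5| ≥ |11| − |t − 6| > 11 − 11/2 = 11/2.
Hence |(9t - 4)/(t + 5) − (50/11)| < 49|t − 6|/(11·(11/2)) = (98/121)|t − 6|, which is < eps once |t − 6| < (121/98)eps.
Take delta = min(11/2, (121/98)eps). Then 0 < |t − 6| < delta forces both bounds, so |(9t - 4)/(t + 5) − (50/11)| < eps.

delta = min(11/2, (121/98)eps)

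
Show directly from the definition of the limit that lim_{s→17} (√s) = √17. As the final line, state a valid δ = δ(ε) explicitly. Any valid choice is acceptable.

δ = min(17, √17·ε)

Fix ε > 0. We want δ > 0 such that 0 < |s − 17| < δ implies |√s − √17| < ε.
Rationalise: √s − √17 = (s − 17)/(√s + √17), so |√s − √17| = |s − 17|/(√s + √17).
Restrict δ ≤ 17 so that |s − 17| < 17 forces s > 0, and then √s + √17 > √17.
Hence |√s − √17| < |s − 17|/√17, which is < ε once |s − 17| < √17·ε.
Take δ = min(17, √17·ε). If 0 < |s − 17| < δ then s > 0 and |√s − √17| < |s − 17|/√17 < ε.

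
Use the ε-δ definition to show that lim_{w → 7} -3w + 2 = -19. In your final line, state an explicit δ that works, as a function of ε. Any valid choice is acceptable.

δ = ε/3

Let ε > 0. We need δ > 0 so that 0 < |w − 7| < δ implies |(-3w + 2) + 19| < ε.
Since (-3w + 2) + 19 = -3(w − 7), we have |(-3w + 2) + 19| = 3|w − 7|.
Thus it suffices that |w − 7| < ε/3.
Take δ = ε/3. If 0 < |w − 7| < δ then |(-3w + 2) + 19| = 3|w − 7| < 3·(ε/3) = ε.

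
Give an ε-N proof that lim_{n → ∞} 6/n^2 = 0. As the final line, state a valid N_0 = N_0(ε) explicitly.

Suppose ε > 0. For n ≥ 1, |6/n^2 − 0| = 6/n^2.
6/n^2 < ε ⇔ n^2 > 6/ε ⇔ n > (6/ε)^{1/2}.
Take N_0 = (6/ε)^{1/2}. Then n > N_0 implies 6/n^2 < ε.

N_0 = (6/ε)^{1/2}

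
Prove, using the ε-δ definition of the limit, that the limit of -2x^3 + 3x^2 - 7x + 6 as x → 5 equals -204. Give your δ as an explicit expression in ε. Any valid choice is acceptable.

Let ε > 0 be given. We want δ > 0 such that 0 < |x − 5| < δ implies |(-2x^3 + 3x^2 - 7x + 6) + 204| < ε.
(-2x^3 + 3x^2 - 7x + 6) + 204 = -2x^3 + 3x^2 - 7x + 210 = (x − 5)(-2x^2 - 7x - 42).
So |(-2x^3 + 3x^2 - 7x + 6) + 204| = |x − 5|·|-2x^2 - 7x - 42|.
Require δ ≤ 2. Then |x − 5| < 2 gives |x| < 7, and by the triangle inequality |-2x^2 - 7x - 42| ≤ 2·7^2 + 7·7 + 42 = 189.
Hence |(-2x^3 + 3x^2 - 7x + 6) + 204| ≤ 189|x − 5| < ε provided |x − 5| < ε/189.
Choosing δ = min(2, ε/189) ensures both conditions, hence |(-2x^3 + 3x^2 - 7x + 6) + 204| < ε.

δ = min(2, ε/189)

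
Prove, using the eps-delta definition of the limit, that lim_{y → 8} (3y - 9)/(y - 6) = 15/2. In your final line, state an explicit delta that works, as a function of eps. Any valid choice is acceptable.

Suppose eps > 0. We want delta > 0 with 0 < |y − 8| < delta ⇒ |(3y - 9)/(y - 6) − (15/2)| < eps.
Combining over a common denominator, (3y - 9)/(y - 6) − (15/2) = [(3y - 9)·2 − 15·(y - 6)] / [2·(y - 6)] = -9(y − 8) / (2(y - 6)).
So |(3y - 9)/(y - 6) − (15/2)| = 9|y − 8| / (2·|y − 6|).
Require delta ≤ 1, so |y − 6| ≥ |2| − |y − 8| > 2 − 1 = 1.
Hence |(3y - 9)/(y - 6) − (15/2)| < 9|y − 8|/(2·1) = (9/2)|y − 8|, which is < eps once |y − 8| < (2/9)eps.
Take delta = min(1, (2/9)eps). Then 0 < |y − 8| < delta forces both bounds, so |(3y - 9)/(y - 6) − (15/2)| < eps.

delta = min(1, (2/9)eps)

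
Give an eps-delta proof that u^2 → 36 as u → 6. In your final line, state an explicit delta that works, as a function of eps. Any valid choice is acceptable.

Fix eps > 0. We seek delta > 0 with 0 < |u − 6| < delta ⇒ |u^2 − 36| < eps.
Factor: u^2 − 36 = (u − 6)(u + 6), so |u^2 − 36| = |u − 6|·|u + 6|.
Impose delta ≤ 1 so that |u| < 7; then |u + 6| ≤ 13.
Hence |u^2 − 36| ≤ 13|u − 6|, which is < eps once |u − 6| < eps/13.
Take delta = min(1, eps/13). If 0 < |u − 6| < delta then both bounds hold and |u^2 − 36| ≤ 13|u − 6| < 13·(eps/13) = eps.

delta = min(1, eps/13)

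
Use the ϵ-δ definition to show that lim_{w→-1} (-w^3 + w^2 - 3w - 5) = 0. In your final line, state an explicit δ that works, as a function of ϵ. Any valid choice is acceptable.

δ = min(2, ϵ/20)

Fix ϵ > 0. We want δ > 0 such that 0 < |w + 1| < δ implies |(-w^3 + w^2 - 3w - 5)| < ϵ.
(-w^3 + w^2 - 3w - 5) = -w^3 + w^2 - 3w - 5 = (w + 1)(-w^2 + 2w - 5).
So |(-w^3 + w^2 - 3w - 5)| = |w + 1|·|-w^2 + 2w - 5|.
Require δ ≤ 2. Then |w + 1| < 2 gives |w| < 3, and by the triangle inequality |-w^2 + 2w - 5| ≤ 3^2 + 2·3 + 5 = 20.
Hence |(-w^3 + w^2 - 3w - 5)| ≤ 20|w + 1| < ϵ provided |w + 1| < ϵ/20.
Choosing δ = min(2, ϵ/20) ensures both conditions, hence |(-w^3 + w^2 - 3w - 5)| < ϵ.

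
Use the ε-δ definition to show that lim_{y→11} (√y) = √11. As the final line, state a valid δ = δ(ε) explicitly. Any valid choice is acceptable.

Let ε > 0 be given. We want δ > 0 such that 0 < |y − 11| < δ implies |√y − √11| < ε.
Multiplying by the conjugate, |√y − √11| = |y − 11|/(√y + √11).
Restrict δ ≤ 11 so that |y − 11| < 11 forces y > 0, and then √y + √11 > √11.
Hence |√y − √11| < |y − 11|/√11, which is < ε once |y − 11| < √11·ε.
Take δ = min(11, √11·ε). If 0 < |y − 11| < δ then y > 0 and |√y − √11| < |y − 11|/√11 < ε.

δ = min(11, √11·ε)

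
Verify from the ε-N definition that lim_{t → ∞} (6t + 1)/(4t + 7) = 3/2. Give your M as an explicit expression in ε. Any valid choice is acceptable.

M = (19/8)/ε

Let ε > 0 be given. We seek M > 0 such that t > M implies |(6t + 1)/(4t + 7) − (3/2)| < ε.
(6t + 1)/(4t + 7) − (3/2) = (4(6t + 1) − 6(4t + 7)) / (4(4t + 7)) = -38/(4(4t + 7)).
For t > 0 we have 4t + 7 > 4t, so |(6t + 1)/(4t + 7) − (3/2)| = 38/(4(4t + 7)) < 38/(4·4t) = (19/8)/t.
Thus |(6t + 1)/(4t + 7) − (3/2)| < ε whenever t > (19/8)/ε.
Take M = (19/8)/ε. If t > M then |(6t + 1)/(4t + 7) − (3/2)| < (19/8)/t < ε.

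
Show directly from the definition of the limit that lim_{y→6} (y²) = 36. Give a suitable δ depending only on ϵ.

Fix ϵ > 0. We seek δ > 0 with 0 < |y − 6| < δ ⇒ |y² − 36| < ϵ.
Factor: y² − 36 = (y − 6)(y + 6), so |y² − 36| = |y − 6|·|y + 6|.
Restrict δ ≤ 1. Then |y − 6| < 1 gives |y| < 7, so by the triangle inequality |y + 6| ≤ 7 + 6 = 13.
Hence |y² − 36| ≤ 13|y − 6|, which is < ϵ once |y − 6| < ϵ/13.
Take δ = min(1, ϵ/13). If 0 < |y − 6| < δ then both bounds hold and |y² − 36| ≤ 13|y − 6| < 13·(ϵ/13) = ϵ.

δ = min(1, ϵ/13)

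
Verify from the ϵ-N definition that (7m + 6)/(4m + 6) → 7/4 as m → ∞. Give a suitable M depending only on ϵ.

M = (9/8)/ϵ

Let ϵ > 0. For m ≥ 1, |(7m + 6)/(4m + 6) − (7/4)| = |-18|/(4(4m + 6)) = 18/(4(4m + 6)).
Since 4m + 6 ≥ 4m for m ≥ 1, this is ≤ 18/(4·4m) = (9/8)/m.
So |(7m + 6)/(4m + 6) − (7/4)| < ϵ whenever m > (9/8)/ϵ.
Take M = (9/8)/ϵ. If m > M then |(7m + 6)/(4m + 6) − (7/4)| ≤ (9/8)/m < ϵ.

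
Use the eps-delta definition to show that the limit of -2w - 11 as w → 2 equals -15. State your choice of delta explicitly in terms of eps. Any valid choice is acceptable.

Let eps > 0 be given. We need delta > 0 so that 0 < |w − 2| < delta implies |(-2w - 11) + 15| < eps.
Since (-2w - 11) + 15 = -2(w − 2), we have |(-2w - 11) + 15| = 2|w − 2|.
So 2|w − 2| < eps exactly when |w − 2| < eps/2.
Take delta = eps/2. If 0 < |w − 2| < delta then |(-2w - 11) + 15| = 2|w − 2| < 2·(eps/2) = eps.

delta = eps/2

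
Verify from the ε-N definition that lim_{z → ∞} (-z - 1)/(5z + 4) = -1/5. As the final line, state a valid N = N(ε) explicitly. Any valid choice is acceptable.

Let ε > 0 be given. We seek N > 0 such that z > N implies |(-z - 1)/(5z + 4) + 1/5| < ε.
(-z - 1)/(5z + 4) + 1/5 = (5(-z - 1) − (-1)(5z + 4)) / (5(5z + 4)) = -1/(5(5z + 4)).
For z > 0 we have 5z + 4 > 5z, so |(-z - 1)/(5z + 4) + 1/5| = 1/(5(5z + 4)) < 1/(5·5z) = (1/25)/z.
Thus |(-z - 1)/(5z + 4) + 1/5| < ε whenever z > (1/25)/ε.
Take N = (1/25)/ε. If z > N then |(-z - 1)/(5z + 4) + 1/5| < (1/25)/z < ε.

N = (1/25)/ε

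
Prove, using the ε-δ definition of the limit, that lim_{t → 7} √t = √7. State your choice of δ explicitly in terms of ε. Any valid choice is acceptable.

δ = min(7, √7·ε)

Let ε > 0 be given. We want δ > 0 such that 0 < |t − 7| < δ implies |√t − √7| < ε.
Rationalise: √t − √7 = (t − 7)/(√t + √7), so |√t − √7| = |t − 7|/(√t + √7).
Restrict δ ≤ 7 so that |t − 7| < 7 forces t > 0, and then √t + √7 > √7.
Hence |√t − √7| < |t − 7|/√7, which is < ε once |t − 7| < √7·ε.
Take δ = min(7, √7·ε). If 0 < |t − 7| < δ then t > 0 and |√t − √7| < |t − 7|/√7 < ε.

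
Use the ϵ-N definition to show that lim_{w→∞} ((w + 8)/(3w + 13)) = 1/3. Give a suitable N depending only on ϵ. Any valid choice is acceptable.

N = (11/9)/ϵ

Let ϵ > 0. We seek N > 0 such that w > N implies |(w + 8)/(3w + 13) − (1/3)| < ϵ.
(w + 8)/(3w + 13) − (1/3) = (3(w + 8) − (3w + 13)) / (3(3w + 13)) = 11/(3(3w + 13)).
For w > 0 we have 3w + 13 > 3w, so |(w + 8)/(3w + 13) − (1/3)| = 11/(3(3w + 13)) < 11/(3·3w) = (11/9)/w.
Thus |(w + 8)/(3w + 13) − (1/3)| < ϵ whenever w > (11/9)/ϵ.
Take N = (11/9)/ϵ. If w > N then |(w + 8)/(3w + 13) − (1/3)| < (11/9)/w < ϵ.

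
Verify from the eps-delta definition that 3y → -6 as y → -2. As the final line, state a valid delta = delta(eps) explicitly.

delta = eps/3

Suppose eps > 0. We need delta > 0 so that 0 < |y + 2| < delta implies |(3y) + 6| < eps.
Since (3y) + 6 = 3(y + 2), we have |(3y) + 6| = 3|y + 2|.
So 3|y + 2| < eps exactly when |y + 2| < eps/3.
Choosing delta = eps/3 gives |(3y) + 6| = 3|y + 2| < eps whenever |y + 2| < delta.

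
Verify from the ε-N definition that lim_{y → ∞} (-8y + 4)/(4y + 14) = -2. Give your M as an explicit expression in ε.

M = 8/ε

Suppose ε > 0. We seek M > 0 such that y > M implies |(-8y + 4)/(4y + 14) + 2| < ε.
(-8y + 4)/(4y + 14) + 2 = (4(-8y + 4) − (-8)(4y + 14)) / (4(4y + 14)) = 128/(4(4y + 14)).
For y > 0 we have 4y + 14 > 4y, so |(-8y + 4)/(4y + 14) + 2| = 128/(4(4y + 14)) < 128/(4·4y) = 8/y.
Thus |(-8y + 4)/(4y + 14) + 2| < ε whenever y > 8/ε.
Take M = 8/ε. If y > M then |(-8y + 4)/(4y + 14) + 2| < 8/y < ε.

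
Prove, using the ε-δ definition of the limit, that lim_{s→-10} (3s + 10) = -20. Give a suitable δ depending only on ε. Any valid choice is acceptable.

δ = ε/3

Let ε > 0 be given. We need δ > 0 so that 0 < |s + 10| < δ implies |(3s + 10) + 20| < ε.
Since (3s + 10) + 20 = 3(s + 10), we have |(3s + 10) + 20| = 3|s + 10|.
Thus it suffices that |s + 10| < ε/3.
Choosing δ = ε/3 gives |(3s + 10) + 20| = 3|s + 10| < ε whenever |s + 10| < δ.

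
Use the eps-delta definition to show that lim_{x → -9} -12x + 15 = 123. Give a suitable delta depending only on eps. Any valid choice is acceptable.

delta = eps/12

Let eps > 0 be given. We need delta > 0 so that 0 < |x + 9| < delta implies |(-12x + 15) − 123| < eps.
Since (-12x + 15) − 123 = -12(x + 9), we have |(-12x + 15) − 123| = 12|x + 9|.
Thus it suffices that |x + 9| < eps/12.
Take delta = eps/12. If 0 < |x + 9| < delta then |(-12x + 15) − 123| = 12|x + 9| < 12·(eps/12) = eps.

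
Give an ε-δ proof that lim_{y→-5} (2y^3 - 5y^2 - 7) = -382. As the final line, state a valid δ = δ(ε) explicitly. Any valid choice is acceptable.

δ = min(1, ε/237)

Let ε > 0 be given. We want δ > 0 such that 0 < |y + 5| < δ implies |(2y^3 - 5y^2 - 7) + 382| < ε.
(2y^3 - 5y^2 - 7) + 382 = 2y^3 - 5y^2 + 375 = (y + 5)(2y^2 - 15y + 75).
So |(2y^3 - 5y^2 - 7) + 382| = |y + 5|·|2y^2 - 15y + 75|.
Require δ ≤ 1. Then |y + 5| < 1 gives |y| < 6, and by the triangle inequality |2y^2 - 15y + 75| ≤ 2·6^2 + 15·6 + 75 = 237.
Hence |(2y^3 - 5y^2 - 7) + 382| ≤ 237|y + 5| < ε provided |y + 5| < ε/237.
Choosing δ = min(1, ε/237) ensures both conditions, hence |(2y^3 - 5y^2 - 7) + 382| < ε.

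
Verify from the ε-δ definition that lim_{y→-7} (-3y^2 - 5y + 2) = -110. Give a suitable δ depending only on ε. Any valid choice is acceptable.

δ = min(1, ε/40)

Fix ε > 0. We want δ > 0 such that 0 < |y + 7| < δ implies |(-3y^2 - 5y + 2) + 110| < ε.
(-3y^2 - 5y + 2) + 110 = -3y^2 - 5y + 112 = (y + 7)(-3y + 16).
So |(-3y^2 - 5y + 2) + 110| = |y + 7|·|-3y + 16|.
Require δ ≤ 1. Then |y + 7| < 1 gives |y| < 8, and by the triangle inequality |-3y + 16| ≤ 3·8 + 16 = 40.
Hence |(-3y^2 - 5y + 2) + 110| ≤ 40|y + 7| < ε provided |y + 7| < ε/40.
Choosing δ = min(1, ε/40) ensures both conditions, hence |(-3y^2 - 5y + 2) + 110| < ε.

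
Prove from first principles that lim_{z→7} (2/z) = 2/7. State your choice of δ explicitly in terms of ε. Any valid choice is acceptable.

Let ε > 0. We seek δ > 0 such that 0 < |z − 7| < δ implies |2/z − (2/7)| < ε.
|2/z − (2/7)| = 2·|7 − z|/(7·|z|) = 2|z − 7|/(7|z|).
Restrict δ ≤ 7/2. Then |z − 7| < 7/2 gives |z| > 7/2, so 7|z| > 49/2.
Then |2/z − (2/7)| < 2|z − 7|/(49/2), which is < ε when |z − 7| < (49/4)ε.
Take δ = min(7/2, (49/4)ε). Then 0 < |z − 7| < δ gives both |z − 7| < 7/2 and |z − 7| < (49/4)ε, so |2/z − (2/7)| < ε.

δ = min(7/2, (49/4)ε)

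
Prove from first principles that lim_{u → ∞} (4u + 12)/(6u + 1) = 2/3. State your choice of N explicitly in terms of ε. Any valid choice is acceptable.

N = (17/9)/ε

Let ε > 0 be given. We seek N > 0 such that u > N implies |(4u + 12)/(6u + 1) − (2/3)| < ε.
(4u + 12)/(6u + 1) − (2/3) = (6(4u + 12) − 4(6u + 1)) / (6(6u + 1)) = 68/(6(6u + 1)).
For u > 0 we have 6u + 1 > 6u, so |(4u + 12)/(6u + 1) − (2/3)| = 68/(6(6u + 1)) < 68/(6·6u) = (17/9)/u.
Thus |(4u + 12)/(6u + 1) − (2/3)| < ε whenever u > (17/9)/ε.
Take N = (17/9)/ε. If u > N then |(4u + 12)/(6u + 1) − (2/3)| < (17/9)/u < ε.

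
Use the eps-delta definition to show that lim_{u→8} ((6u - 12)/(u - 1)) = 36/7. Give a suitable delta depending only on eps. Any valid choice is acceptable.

delta = min(7/2, (49/12)eps)

Let eps > 0 be given. We want delta > 0 with 0 < |u − 8| < delta ⇒ |(6u - 12)/(u - 1) − (36/7)| < eps.
Combining over a common denominator, (6u - 12)/(u - 1) − (36/7) = [(6u - 12)·7 − 36·(u - 1)] / [7·(u - 1)] = 6(u − 8) / (7(u - 1)).
So |(6u - 12)/(u - 1) − (36/7)| = 6|u − 8| / (7·|u − 1|).
Require delta ≤ 7/2, so |u − 1| ≥ |7| − |u − 8| > 7 − 7/2 = 7/2.
Hence |(6u - 12)/(u - 1) − (36/7)| < 6|u − 8|/(7·(7/2)) = (12/49)|u − 8|, which is < eps once |u − 8| < (49/12)eps.
Take delta = min(7/2, (49/12)eps). Then 0 < |u − 8| < delta forces both bounds, so |(6u - 12)/(u - 1) − (36/7)| < eps.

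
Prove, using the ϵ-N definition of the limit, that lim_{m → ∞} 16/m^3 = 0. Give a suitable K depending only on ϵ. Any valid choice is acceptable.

K = (16/ϵ)^{1/3}

Let ϵ > 0. For m ≥ 1, |16/m^3 − 0| = 16/m^3.
16/m^3 < ϵ ⇔ m^3 > 16/ϵ ⇔ m > (16/ϵ)^{1/3}.
Take K = (16/ϵ)^{1/3}. Then m > K implies 16/m^3 < ϵ.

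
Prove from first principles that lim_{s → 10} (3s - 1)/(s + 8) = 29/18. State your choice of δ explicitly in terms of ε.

Suppose ε > 0. We want δ > 0 with 0 < |s − 10| < δ ⇒ |(3s - 1)/(s + 8) − (29/18)| < ε.
Combining over a common denominator, (3s - 1)/(s + 8) − (29/18) = [(3s - 1)·18 − 29·(s + 8)] / [18·(s + 8)] = 25(s − 10) / (18(s + 8)).
So |(3s - 1)/(s + 8) − (29/18)| = 25|s − 10| / (18·|s + 8|).
Require δ ≤ 9, so |s + 8| ≥ |18| − |s − 10| > 18 − 9 = 9.
Hence |(3s - 1)/(s + 8) − (29/18)| < 25|s − 10|/(18·9) = (25/162)|s − 10|, which is < ε once |s − 10| < (162/25)ε.
Take δ = min(9, (162/25)ε). Then 0 < |s − 10| < δ forces both bounds, so |(3s - 1)/(s + 8) − (29/18)| < ε.

δ = min(9, (162/25)ε)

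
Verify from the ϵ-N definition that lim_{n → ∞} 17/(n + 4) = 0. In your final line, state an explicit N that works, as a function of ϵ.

N = 17/ϵ

Suppose ϵ > 0. For n ≥ 1, |17/(n + 4) − 0| = 17/(n + 4) ≤ 17/n.
We need 17/n < ϵ, i.e. n > 17/ϵ.
Take N = 17/ϵ. If n > N then |17/(n + 4)| ≤ 17/n < ϵ.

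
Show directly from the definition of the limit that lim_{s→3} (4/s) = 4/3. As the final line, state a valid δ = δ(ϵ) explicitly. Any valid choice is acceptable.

Let ϵ > 0 be given. We seek δ > 0 such that 0 < |s − 3| < δ implies |4/s − (4/3)| < ϵ.
|4/s − (4/3)| = 4·|3 − s|/(3·|s|) = 4|s − 3|/(3|s|).
Restrict δ ≤ 3/2. Then |s − 3| < 3/2 gives |s| > 3/2, so 3|s| > 9/2.
Then |4/s − (4/3)| < 4|s − 3|/(9/2), which is < ϵ when |s − 3| < (9/8)ϵ.
Take δ = min(3/2, (9/8)ϵ). Then 0 < |s − 3| < δ gives both |s − 3| < 3/2 and |s − 3| < (9/8)ϵ, so |4/s − (4/3)| < ϵ.

δ = min(3/2, (9/8)ϵ)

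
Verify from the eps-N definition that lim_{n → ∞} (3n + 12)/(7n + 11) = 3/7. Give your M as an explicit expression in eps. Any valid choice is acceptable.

M = (51/49)/eps

Let eps > 0 be given. For n ≥ 1, |(3n + 12)/(7n + 11) − (3/7)| = |51|/(7(7n + 11)) = 51/(7(7n + 11)).
Since 7n + 11 ≥ 7n for n ≥ 1, this is ≤ 51/(7·7n) = (51/49)/n.
So |(3n + 12)/(7n + 11) − (3/7)| < eps whenever n > (51/49)/eps.
Take M = (51/49)/eps. If n > M then |(3n + 12)/(7n + 11) − (3/7)| ≤ (51/49)/n < eps.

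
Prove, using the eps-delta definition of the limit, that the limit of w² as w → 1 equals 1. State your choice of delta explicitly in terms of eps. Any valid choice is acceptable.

delta = min(1, eps/3)

Fix eps > 0. We seek delta > 0 with 0 < |w − 1| < delta ⇒ |w² − 1| < eps.
Factor: w² − 1 = (w − 1)(w + 1), so |w² − 1| = |w − 1|·|w + 1|.
Impose delta ≤ 1 so that |w| < 2; then |w + 1| ≤ 3.
Hence |w² − 1| ≤ 3|w − 1|, which is < eps once |w − 1| < eps/3.
Take delta = min(1, eps/3). If 0 < |w − 1| < delta then both bounds hold and |w² − 1| ≤ 3|w − 1| < 3·(eps/3) = eps.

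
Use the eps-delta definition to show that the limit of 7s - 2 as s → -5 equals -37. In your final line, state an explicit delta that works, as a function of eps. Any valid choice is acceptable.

delta = eps/7

Fix eps > 0. We need delta > 0 so that 0 < |s + 5| < delta implies |(7s - 2) + 37| < eps.
|(7s - 2) + 37| = |7s + 35| = 7|s + 5|.
Thus it suffices that |s + 5| < eps/7.
Choosing delta = eps/7 gives |(7s - 2) + 37| = 7|s + 5| < eps whenever |s + 5| < delta.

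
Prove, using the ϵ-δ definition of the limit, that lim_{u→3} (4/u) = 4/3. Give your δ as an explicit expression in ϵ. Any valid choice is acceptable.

δ = min(3/2, (9/8)ϵ)

Suppose ϵ > 0. We seek δ > 0 such that 0 < |u − 3| < δ implies |4/u − (4/3)| < ϵ.
|4/u − (4/3)| = 4·|3 − u|/(3·|u|) = 4|u − 3|/(3|u|).
Require δ ≤ 3/2 so that |u| > 3 − 3/2 = 3/2, hence 3|u| > 9/2.
Then |4/u − (4/3)| < 4|u − 3|/(9/2), which is < ϵ when |u − 3| < (9/8)ϵ.
Take δ = min(3/2, (9/8)ϵ). Then 0 < |u − 3| < δ gives both |u − 3| < 3/2 and |u − 3| < (9/8)ϵ, so |4/u − (4/3)| < ϵ.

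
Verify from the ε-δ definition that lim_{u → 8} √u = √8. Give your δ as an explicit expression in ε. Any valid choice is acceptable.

δ = min(8, √8·ε)

Suppose ε > 0. We want δ > 0 such that 0 < |u − 8| < δ implies |√u − √8| < ε.
Rationalise: √u − √8 = (u − 8)/(√u + √8), so |√u − √8| = |u − 8|/(√u + √8).
Restrict δ ≤ 8 so that |u − 8| < 8 forces u > 0, and then √u + √8 > √8.
Hence |√u − √8| < |u − 8|/√8, which is < ε once |u − 8| < √8·ε.
Take δ = min(8, √8·ε). If 0 < |u − 8| < δ then u > 0 and |√u − √8| < |u − 8|/√8 < ε.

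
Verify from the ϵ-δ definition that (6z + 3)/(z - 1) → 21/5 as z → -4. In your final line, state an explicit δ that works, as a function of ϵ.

Let ϵ > 0. We want δ > 0 with 0 < |z + 4| < δ ⇒ |(6z + 3)/(z - 1) − (21/5)| < ϵ.
Combining over a common denominator, (6z + 3)/(z - 1) − (21/5) = [(6z + 3)·(-5) − (-21)·(z - 1)] / [(-5)·(z - 1)] = -9(z + 4) / ((-5)(z - 1)).
So |(6z + 3)/(z - 1) − (21/5)| = 9|z + 4| / (5·|z − 1|).
Restrict δ ≤ 5/2. Then |z + 4| < 5/2 gives |z − 1| = |(z + 4) + (-5)| ≥ 5 − 5/2 = 5/2.
Hence |(6z + 3)/(z - 1) − (21/5)| < 9|z + 4|/(5·(5/2)) = (18/25)|z + 4|, which is < ϵ once |z + 4| < (25/18)ϵ.
Take δ = min(5/2, (25/18)ϵ). Then 0 < |z + 4| < δ forces both bounds, so |(6z + 3)/(z - 1) − (21/5)| < ϵ.

δ = min(5/2, (25/18)ϵ)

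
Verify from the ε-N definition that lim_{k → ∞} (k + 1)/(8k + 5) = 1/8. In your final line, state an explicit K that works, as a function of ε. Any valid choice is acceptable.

K = (3/64)/ε

Suppose ε > 0. For k ≥ 1, |(k + 1)/(8k + 5) − (1/8)| = |3|/(8(8k + 5)) = 3/(8(8k + 5)).
Since 8k + 5 ≥ 8k for k ≥ 1, this is ≤ 3/(8·8k) = (3/64)/k.
So |(k + 1)/(8k + 5) − (1/8)| < ε whenever k > (3/64)/ε.
Take K = (3/64)/ε. If k > K then |(k + 1)/(8k + 5) − (1/8)| ≤ (3/64)/k < ε.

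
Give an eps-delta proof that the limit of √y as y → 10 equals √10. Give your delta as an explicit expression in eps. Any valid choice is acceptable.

Suppose eps > 0. We want delta > 0 such that 0 < |y − 10| < delta implies |√y − √10| < eps.
Multiplying by the conjugate, |√y − √10| = |y − 10|/(√y + √10).
Restrict delta ≤ 10 so that |y − 10| < 10 forces y > 0, and then √y + √10 > √10.
Hence |√y − √10| < |y − 10|/√10, which is < eps once |y − 10| < √10·eps.
Take delta = min(10, √10·eps). If 0 < |y − 10| < delta then y > 0 and |√y − √10| < |y − 10|/√10 < eps.

delta = min(10, √10·eps)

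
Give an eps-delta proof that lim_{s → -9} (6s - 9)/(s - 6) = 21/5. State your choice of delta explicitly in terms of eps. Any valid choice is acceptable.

Fix eps > 0. We want delta > 0 with 0 < |s + 9| < delta ⇒ |(6s - 9)/(s - 6) − (21/5)| < eps.
Combining over a common denominator, (6s - 9)/(s - 6) − (21/5) = [(6s - 9)·(-15) − (-63)·(s - 6)] / [(-15)·(s - 6)] = -27(s + 9) / ((-15)(s - 6)).
So |(6s - 9)/(s - 6) − (21/5)| = 27|s + 9| / (15·|s − 6|).
Restrict delta ≤ 15/2. Then |s + 9| < 15/2 gives |s − 6| = |(s + 9) + (-15)| ≥ 15 − 15/2 = 15/2.
Hence |(6s - 9)/(s - 6) − (21/5)| < 27|s + 9|/(15·(15/2)) = (6/25)|s + 9|, which is < eps once |s + 9| < (25/6)eps.
Take delta = min(15/2, (25/6)eps). Then 0 < |s + 9| < delta forces both bounds, so |(6s - 9)/(s - 6) − (21/5)| < eps.

delta = min(15/2, (25/6)eps)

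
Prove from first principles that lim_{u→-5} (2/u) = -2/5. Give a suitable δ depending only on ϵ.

δ = min(5/2, (25/4)ϵ)

Let ϵ > 0 be given. We seek δ > 0 such that 0 < |u + 5| < δ implies |2/u + 2/5| < ϵ.
|2/u + 2/5| = 2·|-5 − u|/(5·|u|) = 2|u + 5|/(5|u|).
Require δ ≤ 5/2 so that |u| > 5 − 5/2 = 5/2, hence 5|u| > 25/2.
Then |2/u + 2/5| < 2|u + 5|/(25/2), which is < ϵ when |u + 5| < (25/4)ϵ.
Take δ = min(5/2, (25/4)ϵ). Then 0 < |u + 5| < δ gives both |u + 5| < 5/2 and |u + 5| < (25/4)ϵ, so |2/u + 2/5| < ϵ.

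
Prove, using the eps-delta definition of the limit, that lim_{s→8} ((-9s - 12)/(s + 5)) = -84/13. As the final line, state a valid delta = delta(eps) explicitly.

Let eps > 0 be given. We want delta > 0 with 0 < |s − 8| < delta ⇒ |(-9s - 12)/(s + 5) + 84/13| < eps.
Combining over a common denominator, (-9s - 12)/(s + 5) + 84/13 = [(-9s - 12)·13 − (-84)·(s + 5)] / [13·(s + 5)] = -33(s − 8) / (13(s + 5)).
So |(-9s - 12)/(s + 5) + 84/13| = 33|s − 8| / (13·|s + 5|).
Restrict delta ≤ 13/2. Then |s − 8| < 13/2 gives |s + 5| = |(s − 8) + 13| ≥ 13 − 13/2 = 13/2.
Hence |(-9s - 12)/(s + 5) + 84/13| < 33|s − 8|/(13·(13/2)) = (66/169)|s − 8|, which is < eps once |s − 8| < (169/66)eps.
Take delta = min(13/2, (169/66)eps). Then 0 < |s − 8| < delta forces both bounds, so |(-9s - 12)/(s + 5) + 84/13| < eps.

delta = min(13/2, (169/66)eps)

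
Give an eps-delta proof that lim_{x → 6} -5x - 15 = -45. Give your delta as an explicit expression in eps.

Let eps > 0 be given. We need delta > 0 so that 0 < |x − 6| < delta implies |(-5x - 15) + 45| < eps.
|(-5x - 15) + 45| = |-5x + 30| = 5|x − 6|.
So 5|x − 6| < eps exactly when |x − 6| < eps/5.
Choosing delta = eps/5 gives |(-5x - 15) + 45| = 5|x − 6| < eps whenever |x − 6| < delta.

delta = eps/5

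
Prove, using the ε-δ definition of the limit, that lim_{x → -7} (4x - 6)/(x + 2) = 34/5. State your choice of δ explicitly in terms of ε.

δ = min(5/2, (25/28)ε)

Let ε > 0 be given. We want δ > 0 with 0 < |x + 7| < δ ⇒ |(4x - 6)/(x + 2) − (34/5)| < ε.
Combining over a common denominator, (4x - 6)/(x + 2) − (34/5) = [(4x - 6)·(-5) − (-34)·(x + 2)] / [(-5)·(x + 2)] = 14(x + 7) / ((-5)(x + 2)).
So |(4x - 6)/(x + 2) − (34/5)| = 14|x + 7| / (5·|x + 2|).
Require δ ≤ 5/2, so |x + 2| ≥ |-5| − |x + 7| > 5 − 5/2 = 5/2.
Hence |(4x - 6)/(x + 2) − (34/5)| < 14|x + 7|/(5·(5/2)) = (28/25)|x + 7|, which is < ε once |x + 7| < (25/28)ε.
Take δ = min(5/2, (25/28)ε). Then 0 < |x + 7| < δ forces both bounds, so |(4x - 6)/(x + 2) − (34/5)| < ε.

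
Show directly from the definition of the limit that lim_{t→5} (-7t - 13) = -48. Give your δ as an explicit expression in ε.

Let ε > 0. We need δ > 0 so that 0 < |t − 5| < δ implies |(-7t - 13) + 48| < ε.
Since (-7t - 13) + 48 = -7(t − 5), we have |(-7t - 13) + 48| = 7|t − 5|.
Thus it suffices that |t − 5| < ε/7.
Choosing δ = ε/7 gives |(-7t - 13) + 48| = 7|t − 5| < ε whenever |t − 5| < δ.

δ = ε/7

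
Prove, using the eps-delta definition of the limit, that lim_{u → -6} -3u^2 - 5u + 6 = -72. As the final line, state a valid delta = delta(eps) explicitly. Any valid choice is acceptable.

delta = min(1, eps/34)

Suppose eps > 0. We want delta > 0 such that 0 < |u + 6| < delta implies |(-3u^2 - 5u + 6) + 72| < eps.
(-3u^2 - 5u + 6) + 72 = -3u^2 - 5u + 78 = (u + 6)(-3u + 13).
So |(-3u^2 - 5u + 6) + 72| = |u + 6|·|-3u + 13|.
Require delta ≤ 1. Then |u + 6| < 1 gives |u| < 7, and by the triangle inequality |-3u + 13| ≤ 3·7 + 13 = 34.
Hence |(-3u^2 - 5u + 6) + 72| ≤ 34|u + 6| < eps provided |u + 6| < eps/34.
Take delta = min(1, eps/34). Then 0 < |u + 6| < delta gives both |u + 6| < 1 and |u + 6| < eps/34, so |(-3u^2 - 5u + 6) + 72| < eps.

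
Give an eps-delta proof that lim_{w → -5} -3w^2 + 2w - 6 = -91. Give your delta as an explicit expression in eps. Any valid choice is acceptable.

Let eps > 0 be given. We want delta > 0 such that 0 < |w + 5| < delta implies |(-3w^2 + 2w - 6) + 91| < eps.
(-3w^2 + 2w - 6) + 91 = -3w^2 + 2w + 85 = (w + 5)(-3w + 17).
So |(-3w^2 + 2w - 6) + 91| = |w + 5|·|-3w + 17|.
Require delta ≤ 1. Then |w + 5| < 1 gives |w| < 6, and by the triangle inequality |-3w + 17| ≤ 3·6 + 17 = 35.
Hence |(-3w^2 + 2w - 6) + 91| ≤ 35|w + 5| < eps provided |w + 5| < eps/35.
Choosing delta = min(1, eps/35) ensures both conditions, hence |(-3w^2 + 2w - 6) + 91| < eps.

delta = min(1, eps/35)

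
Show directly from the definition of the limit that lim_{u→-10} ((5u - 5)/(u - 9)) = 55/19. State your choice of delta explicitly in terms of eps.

Suppose eps > 0. We want delta > 0 with 0 < |u + 10| < delta ⇒ |(5u - 5)/(u - 9) − (55/19)| < eps.
Combining over a common denominator, (5u - 5)/(u - 9) − (55/19) = [(5u - 5)·(-19) − (-55)·(u - 9)] / [(-19)·(u - 9)] = -40(u + 10) / ((-19)(u - 9)).
So |(5u - 5)/(u - 9) − (55/19)| = 40|u + 10| / (19·|u − 9|).
Restrict delta ≤ 19/2. Then |u + 10| < 19/2 gives |u − 9| = |(u + 10) + (-19)| ≥ 19 − 19/2 = 19/2.
Hence |(5u - 5)/(u - 9) − (55/19)| < 40|u + 10|/(19·(19/2)) = (80/361)|u + 10|, which is < eps once |u + 10| < (361/80)eps.
Take delta = min(19/2, (361/80)eps). Then 0 < |u + 10| < delta forces both bounds, so |(5u - 5)/(u - 9) − (55/19)| < eps.

delta = min(19/2, (361/80)eps)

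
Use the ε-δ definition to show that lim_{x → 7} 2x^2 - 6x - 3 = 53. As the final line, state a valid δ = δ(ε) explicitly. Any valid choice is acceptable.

Fix ε > 0. We want δ > 0 such that 0 < |x − 7| < δ implies |(2x^2 - 6x - 3) − 53| < ε.
(2x^2 - 6x - 3) − 53 = 2x^2 - 6x - 56 = (x − 7)(2x + 8).
So |(2x^2 - 6x - 3) − 53| = |x − 7|·|2x + 8|.
Require δ ≤ 1. Then |x − 7| < 1 gives |x| < 8, and by the triangle inequality |2x + 8| ≤ 2·8 + 8 = 24.
Hence |(2x^2 - 6x - 3) − 53| ≤ 24|x − 7| < ε provided |x − 7| < ε/24.
Take δ = min(1, ε/24). Then 0 < |x − 7| < δ gives both |x − 7| < 1 and |x − 7| < ε/24, so |(2x^2 - 6x - 3) − 53| < ε.

δ = min(1, ε/24)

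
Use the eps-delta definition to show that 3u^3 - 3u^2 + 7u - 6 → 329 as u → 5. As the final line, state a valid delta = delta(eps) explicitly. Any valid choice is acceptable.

Let eps > 0. We want delta > 0 such that 0 < |u − 5| < delta implies |(3u^3 - 3u^2 + 7u - 6) − 329| < eps.
(3u^3 - 3u^2 + 7u - 6) − 329 = 3u^3 - 3u^2 + 7u - 335 = (u − 5)(3u^2 + 12u + 67).
So |(3u^3 - 3u^2 + 7u - 6) − 329| = |u − 5|·|3u^2 + 12u + 67|.
Require delta ≤ 1. Then |u − 5| < 1 gives |u| < 6, and by the triangle inequality |3u^2 + 12u + 67| ≤ 3·6^2 + 12·6 + 67 = 247.
Hence |(3u^3 - 3u^2 + 7u - 6) − 329| ≤ 247|u − 5| < eps provided |u − 5| < eps/247.
Choosing delta = min(1, eps/247) ensures both conditions, hence |(3u^3 - 3u^2 + 7u - 6) − 329| < eps.

delta = min(1, eps/247)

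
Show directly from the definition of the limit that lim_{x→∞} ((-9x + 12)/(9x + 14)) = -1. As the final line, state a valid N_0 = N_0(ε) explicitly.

Fix ε > 0. We seek N_0 > 0 such that x > N_0 implies |(-9x + 12)/(9x + 14) + 1| < ε.
(-9x + 12)/(9x + 14) + 1 = (9(-9x + 12) − (-9)(9x + 14)) / (9(9x + 14)) = 234/(9(9x + 14)).
For x > 0 we have 9x + 14 > 9x, so |(-9x + 12)/(9x + 14) + 1| = 234/(9(9x + 14)) < 234/(9·9x) = (26/9)/x.
Thus |(-9x + 12)/(9x + 14) + 1| < ε whenever x > (26/9)/ε.
Take N_0 = (26/9)/ε. If x > N_0 then |(-9x + 12)/(9x + 14) + 1| < (26/9)/x < ε.

N_0 = (26/9)/ε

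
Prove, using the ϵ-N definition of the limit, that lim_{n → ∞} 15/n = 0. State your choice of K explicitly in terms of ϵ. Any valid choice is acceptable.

Let ϵ > 0. For n ≥ 1, |15/n − 0| = 15/(n) ≤ 15/n.
We need 15/n < ϵ, i.e. n > 15/ϵ.
Take K = 15/ϵ. If n > K then |15/n| ≤ 15/n < ϵ.

K = 15/ϵ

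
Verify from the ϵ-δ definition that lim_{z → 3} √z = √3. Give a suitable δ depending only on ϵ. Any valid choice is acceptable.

Let ϵ > 0. We want δ > 0 such that 0 < |z − 3| < δ implies |√z − √3| < ϵ.
Rationalise: √z − √3 = (z − 3)/(√z + √3), so |√z − √3| = |z − 3|/(√z + √3).
Restrict δ ≤ 3 so that |z − 3| < 3 forces z > 0, and then √z + √3 > √3.
Hence |√z − √3| < |z − 3|/√3, which is < ϵ once |z − 3| < √3·ϵ.
Take δ = min(3, √3·ϵ). If 0 < |z − 3| < δ then z > 0 and |√z − √3| < |z − 3|/√3 < ϵ.

δ = min(3, √3·ϵ)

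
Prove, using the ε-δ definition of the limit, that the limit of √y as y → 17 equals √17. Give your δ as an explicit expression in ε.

Let ε > 0. We want δ > 0 such that 0 < |y − 17| < δ implies |√y − √17| < ε.
Multiplying by the conjugate, |√y − √17| = |y − 17|/(√y + √17).
Restrict δ ≤ 17 so that |y − 17| < 17 forces y > 0, and then √y + √17 > √17.
Hence |√y − √17| < |y − 17|/√17, which is < ε once |y − 17| < √17·ε.
Take δ = min(17, √17·ε). If 0 < |y − 17| < δ then y > 0 and |√y − √17| < |y − 17|/√17 < ε.

δ = min(17, √17·ε)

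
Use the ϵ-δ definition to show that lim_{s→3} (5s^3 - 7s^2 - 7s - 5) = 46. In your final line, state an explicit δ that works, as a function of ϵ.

δ = min(2, ϵ/182)

Let ϵ > 0. We want δ > 0 such that 0 < |s − 3| < δ implies |(5s^3 - 7s^2 - 7s - 5) − 46| < ϵ.
(5s^3 - 7s^2 - 7s - 5) − 46 = 5s^3 - 7s^2 - 7s - 51 = (s − 3)(5s^2 + 8s + 17).
So |(5s^3 - 7s^2 - 7s - 5) − 46| = |s − 3|·|5s^2 + 8s + 17|.
Require δ ≤ 2. Then |s − 3| < 2 gives |s| < 5, and by the triangle inequality |5s^2 + 8s + 17| ≤ 5·5^2 + 8·5 + 17 = 182.
Hence |(5s^3 - 7s^2 - 7s - 5) − 46| ≤ 182|s − 3| < ϵ provided |s − 3| < ϵ/182.
Choosing δ = min(2, ϵ/182) ensures both conditions, hence |(5s^3 - 7s^2 - 7s - 5) − 46| < ϵ.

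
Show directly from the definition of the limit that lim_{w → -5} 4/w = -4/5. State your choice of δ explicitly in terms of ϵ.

δ = min(5/2, (25/8)ϵ)

Let ϵ > 0 be given. We seek δ > 0 such that 0 < |w + 5| < δ implies |4/w + 4/5| < ϵ.
|4/w + 4/5| = 4·|-5 − w|/(5·|w|) = 4|w + 5|/(5|w|).
Require δ ≤ 5/2 so that |w| > 5 − 5/2 = 5/2, hence 5|w| > 25/2.
Then |4/w + 4/5| < 4|w + 5|/(25/2), which is < ϵ when |w + 5| < (25/8)ϵ.
Take δ = min(5/2, (25/8)ϵ). Then 0 < |w + 5| < δ gives both |w + 5| < 5/2 and |w + 5| < (25/8)ϵ, so |4/w + 4/5| < ϵ.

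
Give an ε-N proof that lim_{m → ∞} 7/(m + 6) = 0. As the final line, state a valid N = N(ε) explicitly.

N = 7/ε

Suppose ε > 0. For m ≥ 1, |7/(m + 6) − 0| = 7/(m + 6) ≤ 7/m.
We need 7/m < ε, i.e. m > 7/ε.
Take N = 7/ε. If m > N then |7/(m + 6)| ≤ 7/m < ε.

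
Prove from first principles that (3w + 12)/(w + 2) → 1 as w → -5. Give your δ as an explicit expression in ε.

Let ε > 0. We want δ > 0 with 0 < |w + 5| < δ ⇒ |(3w + 12)/(w + 2) − 1| < ε.
Combining over a common denominator, (3w + 12)/(w + 2) − 1 = [(3w + 12)·(-3) − (-3)·(w + 2)] / [(-3)·(w + 2)] = -6(w + 5) / ((-3)(w + 2)).
So |(3w + 12)/(w + 2) − 1| = 6|w + 5| / (3·|w + 2|).
Restrict δ ≤ 3/2. Then |w + 5| < 3/2 gives |w + 2| = |(w + 5) + (-3)| ≥ 3 − 3/2 = 3/2.
Hence |(3w + 12)/(w + 2) − 1| < 6|w + 5|/(3·(3/2)) = (4/3)|w + 5|, which is < ε once |w + 5| < (3/4)ε.
Take δ = min(3/2, (3/4)ε). Then 0 < |w + 5| < δ forces both bounds, so |(3w + 12)/(w + 2) − 1| < ε.

δ = min(3/2, (3/4)ε)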